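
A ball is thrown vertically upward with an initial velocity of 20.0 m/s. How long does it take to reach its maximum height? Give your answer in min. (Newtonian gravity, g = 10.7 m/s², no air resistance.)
t_up = v₀/g (with unit conversion) = 0.03115 min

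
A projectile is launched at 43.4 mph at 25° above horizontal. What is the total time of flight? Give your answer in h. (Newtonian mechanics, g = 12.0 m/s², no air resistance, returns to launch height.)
T = 2v₀sin(θ)/g (with unit conversion) = 0.0003796 h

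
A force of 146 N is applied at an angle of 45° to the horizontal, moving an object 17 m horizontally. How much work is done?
W = Fd cosθ = 146×17×cos(45°) = 1755.0 J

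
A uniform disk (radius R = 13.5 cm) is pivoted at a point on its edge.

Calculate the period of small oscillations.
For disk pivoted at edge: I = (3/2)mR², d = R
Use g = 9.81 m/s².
I/m = (3/2)R² = 0.02734 m²; d = R = 0.135 m
T = 2π√((3/2)R²/(gR)) = 2π√(3R/(2g)) = 0.9027 s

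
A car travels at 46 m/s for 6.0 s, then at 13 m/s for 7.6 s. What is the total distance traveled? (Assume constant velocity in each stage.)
d₁ = v₁t₁ = 46 × 6.0 = 276 m
d₂ = v₂t₂ = 13 × 7.6 = 98.8 m
d_total = 276 + 98.8 = 374.8 m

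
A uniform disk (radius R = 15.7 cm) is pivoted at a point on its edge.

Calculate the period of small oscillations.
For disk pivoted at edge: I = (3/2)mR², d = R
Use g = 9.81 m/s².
I/m = (3/2)R² = 0.03697 m²; d = R = 0.157 m
T = 2π√((3/2)R²/(gR)) = 2π√(3R/(2g)) = 0.9735 s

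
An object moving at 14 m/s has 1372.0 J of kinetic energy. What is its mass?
KE = ½mv² → m = 2KE/v² = 2×1372.0/14² = 14.0 kg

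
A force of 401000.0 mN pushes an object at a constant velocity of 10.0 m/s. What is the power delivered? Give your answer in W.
P = Fv = 401 N × 10 m/s = 4010 W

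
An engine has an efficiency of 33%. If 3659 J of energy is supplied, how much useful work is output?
W_out = η × W_in = 0.33 × 3659 = 1207.5 J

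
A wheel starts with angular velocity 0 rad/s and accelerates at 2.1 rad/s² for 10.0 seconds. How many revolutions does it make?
θ = ω₀t + ½αt² = 0×10.0 + ½×2.1×10.0² = 105.0 rad
Revolutions = θ/(2π) = 105.0/(2π) = 16.71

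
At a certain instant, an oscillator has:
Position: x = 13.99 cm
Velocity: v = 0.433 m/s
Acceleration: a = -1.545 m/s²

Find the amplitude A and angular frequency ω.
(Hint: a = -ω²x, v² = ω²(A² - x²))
a = −ω²x → ω = √(|a|/x) = √(1.545/0.1399) = 3.323 rad/s
v² = ω²(A² − x²) → A = √(x² + v²/ω²) = √(0.1399² + 0.433²/3.323²) = 0.1912 m = 19.12 cm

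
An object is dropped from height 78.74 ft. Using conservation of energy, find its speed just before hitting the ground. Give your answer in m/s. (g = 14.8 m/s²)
mgh = ½mv² → v = √(2gh) = √(2×14.8×24) = 26.65 m/s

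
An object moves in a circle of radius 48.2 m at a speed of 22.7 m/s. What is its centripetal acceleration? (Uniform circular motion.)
a_c = v²/r = 22.7²/48.2 = 515.29/48.2 = 10.69 m/s²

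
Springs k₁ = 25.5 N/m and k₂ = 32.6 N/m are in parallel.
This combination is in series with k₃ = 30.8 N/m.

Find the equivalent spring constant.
k₁₂ = k₁ + k₂ = 58.1 N/m (parallel)
1/k_eq = 1/k₁₂ + 1/k₃ → k_eq = 20.13 N/m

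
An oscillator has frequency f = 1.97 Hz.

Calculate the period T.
T = 1/f = 1/1.97 = 0.5076 s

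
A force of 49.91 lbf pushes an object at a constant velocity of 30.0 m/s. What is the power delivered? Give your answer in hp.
P = Fv = 222 N × 30 m/s = 6660 W = 8.932 hp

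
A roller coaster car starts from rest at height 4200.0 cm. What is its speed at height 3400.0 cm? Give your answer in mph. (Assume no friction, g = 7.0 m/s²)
mgh₁ = ½mv₂² + mgh₂ → v₂ = √(2g(h₁−h₂)) = √(2×7.0×(42−34)) = 10.58 m/s = 23.67 mph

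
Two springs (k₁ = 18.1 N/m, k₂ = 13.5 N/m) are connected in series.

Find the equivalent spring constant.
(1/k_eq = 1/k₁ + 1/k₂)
1/k_eq = 1/18.1 + 1/13.5 = 0.12932; k_eq = 7.733 N/m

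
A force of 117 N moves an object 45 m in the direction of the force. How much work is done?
W = Fd = 117×45 = 5265.0 J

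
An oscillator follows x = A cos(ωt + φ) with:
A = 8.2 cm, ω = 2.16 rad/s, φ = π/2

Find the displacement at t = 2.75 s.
x = A cos(ωt + φ) = 8.2×cos(2.16×2.75 + π/2) = 2.759 cm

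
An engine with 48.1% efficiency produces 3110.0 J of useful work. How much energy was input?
W_in = W_out/η = 3110.0/0.481 = 6465.7 J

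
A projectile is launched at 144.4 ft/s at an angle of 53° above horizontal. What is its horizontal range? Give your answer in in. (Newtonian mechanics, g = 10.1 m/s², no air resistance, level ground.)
R = v₀² sin(2θ) / g (with unit conversion) = 7259.0 in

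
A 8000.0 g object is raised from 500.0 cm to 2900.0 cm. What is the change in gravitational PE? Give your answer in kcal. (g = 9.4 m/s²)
ΔPE = mg(h₂ − h₁) = 8 kg × 9.4 m/s² × (29 − 5) m = 1805 J = 0.4314 kcal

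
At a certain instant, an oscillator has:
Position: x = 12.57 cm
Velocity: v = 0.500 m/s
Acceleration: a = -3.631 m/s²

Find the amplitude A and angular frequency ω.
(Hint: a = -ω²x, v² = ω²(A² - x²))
a = −ω²x → ω = √(|a|/x) = √(3.631/0.1257) = 5.375 rad/s
v² = ω²(A² − x²) → A = √(x² + v²/ω²) = √(0.1257² + 0.5²/5.375²) = 0.1564 m = 15.64 cm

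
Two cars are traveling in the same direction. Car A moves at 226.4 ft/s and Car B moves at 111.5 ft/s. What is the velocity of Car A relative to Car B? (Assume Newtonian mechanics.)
v_rel = v_A - v_B = 226.4 - 111.5 = 114.9 ft/s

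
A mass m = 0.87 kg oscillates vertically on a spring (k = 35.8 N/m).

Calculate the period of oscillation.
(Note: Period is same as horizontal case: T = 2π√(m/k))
T = 2π√(m/k) = 2π√(0.87/35.8) = 0.9795 s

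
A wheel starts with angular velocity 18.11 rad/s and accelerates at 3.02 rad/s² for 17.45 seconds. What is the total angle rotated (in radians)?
θ = ω₀t + ½αt² = 18.11×17.45 + ½×3.02×17.45² = 775.82 rad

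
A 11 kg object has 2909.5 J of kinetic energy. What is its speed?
KE = ½mv² → v = √(2KE/m) = √(2×2909.5/11) = 23.0 m/s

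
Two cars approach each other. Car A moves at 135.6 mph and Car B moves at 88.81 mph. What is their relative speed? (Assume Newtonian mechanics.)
v_rel = v_A + v_B = 135.6 + 88.81 = 224.4 mph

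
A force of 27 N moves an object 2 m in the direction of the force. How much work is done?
W = Fd = 27×2 = 54.0 J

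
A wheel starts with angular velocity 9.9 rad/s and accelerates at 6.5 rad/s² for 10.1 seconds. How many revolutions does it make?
θ = ω₀t + ½αt² = 9.9×10.1 + ½×6.5×10.1² = 431.52 rad
Revolutions = θ/(2π) = 431.52/(2π) = 68.68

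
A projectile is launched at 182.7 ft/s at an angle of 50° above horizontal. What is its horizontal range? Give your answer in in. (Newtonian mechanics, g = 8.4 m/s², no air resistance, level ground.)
R = v₀² sin(2θ) / g (with unit conversion) = 14310.0 in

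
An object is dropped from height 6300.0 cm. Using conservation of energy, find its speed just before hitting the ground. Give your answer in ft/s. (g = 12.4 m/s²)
mgh = ½mv² → v = √(2gh) = √(2×12.4×63) = 39.53 m/s = 129.7 ft/s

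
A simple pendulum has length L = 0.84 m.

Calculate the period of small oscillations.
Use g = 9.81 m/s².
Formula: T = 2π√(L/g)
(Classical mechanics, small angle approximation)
T = 2π√(L/g) = 2π√(0.84/9.81) = 1.839 s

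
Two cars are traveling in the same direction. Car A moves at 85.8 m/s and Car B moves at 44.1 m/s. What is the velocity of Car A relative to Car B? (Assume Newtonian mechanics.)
v_rel = v_A - v_B = 85.8 - 44.1 = 41.7 m/s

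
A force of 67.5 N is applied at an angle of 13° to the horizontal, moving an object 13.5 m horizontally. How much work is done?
W = Fd cosθ = 67.5×13.5×cos(13°) = 887.89 J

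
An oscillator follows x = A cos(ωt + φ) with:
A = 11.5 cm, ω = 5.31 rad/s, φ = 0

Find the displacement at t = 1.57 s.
x = A cos(ωt + φ) = 11.5×cos(5.31×1.57 + 0) = -5.338 cm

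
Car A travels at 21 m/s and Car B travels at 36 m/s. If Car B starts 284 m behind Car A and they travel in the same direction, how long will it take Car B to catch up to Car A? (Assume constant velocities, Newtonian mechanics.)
Relative speed: v_rel = 36 - 21 = 15 m/s
Time to catch: t = d₀/v_rel = 284/15 = 18.93 s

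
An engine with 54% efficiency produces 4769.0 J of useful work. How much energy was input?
W_in = W_out/η = 4769.0/0.54 = 8831.5 J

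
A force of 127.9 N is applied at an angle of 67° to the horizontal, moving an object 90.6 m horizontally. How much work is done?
W = Fd cosθ = 127.9×90.6×cos(67°) = 4527.7 J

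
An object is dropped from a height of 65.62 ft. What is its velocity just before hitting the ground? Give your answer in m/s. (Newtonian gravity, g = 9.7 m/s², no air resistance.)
v = √(2gh) (with unit conversion) = 19.7 m/s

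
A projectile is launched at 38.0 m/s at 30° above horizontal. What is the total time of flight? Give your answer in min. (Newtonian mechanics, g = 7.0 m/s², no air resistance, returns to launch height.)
T = 2v₀sin(θ)/g (with unit conversion) = 0.09048 min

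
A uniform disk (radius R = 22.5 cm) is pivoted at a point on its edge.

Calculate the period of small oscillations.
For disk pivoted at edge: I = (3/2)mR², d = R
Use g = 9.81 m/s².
I/m = (3/2)R² = 0.07594 m²; d = R = 0.225 m
T = 2π√((3/2)R²/(gR)) = 2π√(3R/(2g)) = 1.165 s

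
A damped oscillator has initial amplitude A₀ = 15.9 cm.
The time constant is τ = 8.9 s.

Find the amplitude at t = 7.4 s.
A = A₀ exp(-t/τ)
A = A₀ exp(−t/τ) = 15.9×exp(−7.4/8.9) = 6.923 cm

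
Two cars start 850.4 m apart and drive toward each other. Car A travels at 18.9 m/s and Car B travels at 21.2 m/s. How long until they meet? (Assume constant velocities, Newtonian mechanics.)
Combined speed: v_combined = 18.9 + 21.2 = 40.1 m/s
Time to meet: t = d/40.1 = 850.4/40.1 = 21.21 s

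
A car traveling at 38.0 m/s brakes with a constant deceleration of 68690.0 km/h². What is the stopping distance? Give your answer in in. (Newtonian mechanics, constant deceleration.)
d = v₀² / (2a) (with unit conversion) = 5363.0 in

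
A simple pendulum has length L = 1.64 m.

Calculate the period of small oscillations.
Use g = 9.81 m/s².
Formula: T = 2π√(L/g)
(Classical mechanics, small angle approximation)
T = 2π√(L/g) = 2π√(1.64/9.81) = 2.569 s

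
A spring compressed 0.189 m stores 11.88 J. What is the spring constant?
PE = ½kx² → k = 2PE/x² = 2×11.88/0.189² = 665.2 N/m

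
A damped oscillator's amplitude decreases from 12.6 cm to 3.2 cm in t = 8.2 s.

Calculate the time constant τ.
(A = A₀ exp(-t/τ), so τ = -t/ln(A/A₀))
A/A₀ = 3.2/12.6 = 0.254; ln(A/A₀) = -1.371
τ = −t/ln(A/A₀) = −8.2/-1.371 = 5.983 s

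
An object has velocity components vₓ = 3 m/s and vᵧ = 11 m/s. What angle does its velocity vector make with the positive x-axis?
θ = arctan(vᵧ/vₓ) = arctan(11/3) = 74.74°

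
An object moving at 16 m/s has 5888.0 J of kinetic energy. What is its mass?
KE = ½mv² → m = 2KE/v² = 2×5888.0/16² = 46.0 kg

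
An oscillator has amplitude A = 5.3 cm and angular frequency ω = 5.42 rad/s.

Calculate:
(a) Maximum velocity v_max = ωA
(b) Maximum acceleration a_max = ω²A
v_max = ωA = 5.42×0.053 = 0.2873 m/s
a_max = ω²A = 5.42²×0.053 = 1.557 m/s²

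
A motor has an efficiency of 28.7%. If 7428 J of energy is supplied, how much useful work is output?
W_out = η × W_in = 0.287 × 7428 = 2131.8 J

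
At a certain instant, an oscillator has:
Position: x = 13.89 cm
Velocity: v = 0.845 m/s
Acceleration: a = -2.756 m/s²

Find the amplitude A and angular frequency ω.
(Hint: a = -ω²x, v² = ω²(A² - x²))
a = −ω²x → ω = √(|a|/x) = √(2.756/0.1389) = 4.454 rad/s
v² = ω²(A² − x²) → A = √(x² + v²/ω²) = √(0.1389² + 0.845²/4.454²) = 0.2351 m = 23.51 cm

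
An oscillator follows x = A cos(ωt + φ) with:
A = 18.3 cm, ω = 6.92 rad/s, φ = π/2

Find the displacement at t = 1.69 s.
x = A cos(ωt + φ) = 18.3×cos(6.92×1.69 + π/2) = 14.01 cm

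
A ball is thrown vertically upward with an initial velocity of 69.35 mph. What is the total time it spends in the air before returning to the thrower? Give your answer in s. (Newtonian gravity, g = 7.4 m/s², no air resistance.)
t_total = 2v₀/g (with unit conversion) = 8.379 s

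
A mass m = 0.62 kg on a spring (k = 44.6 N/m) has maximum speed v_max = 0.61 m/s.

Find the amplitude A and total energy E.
½mv²_max = ½kA² → A = v_max√(m/k) = 0.61×√(0.62/44.6) = 0.07192 m = 7.192 cm
E = ½mv²_max = ½×0.62×0.61² = 0.1154 J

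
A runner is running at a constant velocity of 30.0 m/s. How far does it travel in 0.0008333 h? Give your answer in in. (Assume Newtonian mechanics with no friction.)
d = vt (with unit conversion) = 3543.0 in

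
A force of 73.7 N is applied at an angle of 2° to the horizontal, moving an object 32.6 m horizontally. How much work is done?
W = Fd cosθ = 73.7×32.6×cos(2°) = 2401.2 J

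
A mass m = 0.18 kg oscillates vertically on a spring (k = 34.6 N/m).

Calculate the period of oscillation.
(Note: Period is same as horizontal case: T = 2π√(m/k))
T = 2π√(m/k) = 2π√(0.18/34.6) = 0.4532 s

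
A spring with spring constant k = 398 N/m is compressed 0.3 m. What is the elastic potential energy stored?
PE = ½kx² = ½×398×0.3² = 17.91 J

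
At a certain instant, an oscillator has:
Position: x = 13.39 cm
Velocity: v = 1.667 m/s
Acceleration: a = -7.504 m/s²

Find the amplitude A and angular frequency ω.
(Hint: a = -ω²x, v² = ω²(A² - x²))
a = −ω²x → ω = √(|a|/x) = √(7.504/0.1339) = 7.486 rad/s
v² = ω²(A² − x²) → A = √(x² + v²/ω²) = √(0.1339² + 1.667²/7.486²) = 0.2598 m = 25.98 cm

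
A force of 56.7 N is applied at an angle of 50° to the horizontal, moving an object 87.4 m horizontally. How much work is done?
W = Fd cosθ = 56.7×87.4×cos(50°) = 3185.4 J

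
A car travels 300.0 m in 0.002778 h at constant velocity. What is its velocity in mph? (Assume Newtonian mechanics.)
v = d/t (with unit conversion) = 67.1 mph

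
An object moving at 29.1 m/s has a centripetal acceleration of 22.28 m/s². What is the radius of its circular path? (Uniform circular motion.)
r = v²/a_c = 29.1²/22.28 = 38.01 m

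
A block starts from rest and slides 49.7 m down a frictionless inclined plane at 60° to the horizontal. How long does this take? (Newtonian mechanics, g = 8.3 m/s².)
a = g sin(θ) = 8.3 × sin(60°) = 7.19 m/s²
t = √(2d/a) = √(2 × 49.7 / 7.19) = 3.72 s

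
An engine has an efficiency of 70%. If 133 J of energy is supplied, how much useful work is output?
W_out = η × W_in = 0.7 × 133 = 93.1 J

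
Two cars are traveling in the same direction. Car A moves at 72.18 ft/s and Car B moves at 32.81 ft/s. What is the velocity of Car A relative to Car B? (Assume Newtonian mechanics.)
v_rel = v_A - v_B = 72.18 - 32.81 = 39.37 ft/s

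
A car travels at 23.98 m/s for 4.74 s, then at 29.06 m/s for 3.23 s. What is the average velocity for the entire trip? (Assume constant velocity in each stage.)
d₁ = v₁t₁ = 23.98 × 4.74 = 113.665 m
d₂ = v₂t₂ = 29.06 × 3.23 = 93.8638 m
d_total = 207.53 m, t_total = 7.97 s
v_avg = d_total/t_total = 207.53/7.97 = 26.04 m/s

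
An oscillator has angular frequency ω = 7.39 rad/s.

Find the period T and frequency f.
T = 2π/ω = 2π/7.39 = 0.8502 s; f = ω/2π = 1.176 Hz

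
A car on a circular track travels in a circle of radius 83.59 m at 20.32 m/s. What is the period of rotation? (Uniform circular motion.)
T = 2πr/v = 2π×83.59/20.32 = 25.85 s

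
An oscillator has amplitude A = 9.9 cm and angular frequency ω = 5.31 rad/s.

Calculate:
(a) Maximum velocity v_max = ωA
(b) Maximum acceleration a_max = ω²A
v_max = ωA = 5.31×0.099 = 0.5257 m/s
a_max = ω²A = 5.31²×0.099 = 2.791 m/s²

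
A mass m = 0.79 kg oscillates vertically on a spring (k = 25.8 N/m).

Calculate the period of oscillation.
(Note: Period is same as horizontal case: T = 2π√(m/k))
T = 2π√(m/k) = 2π√(0.79/25.8) = 1.099 s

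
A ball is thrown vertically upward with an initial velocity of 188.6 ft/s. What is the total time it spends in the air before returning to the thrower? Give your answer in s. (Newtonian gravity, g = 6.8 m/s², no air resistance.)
t_total = 2v₀/g (with unit conversion) = 16.91 s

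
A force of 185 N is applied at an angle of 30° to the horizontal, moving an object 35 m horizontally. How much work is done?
W = Fd cosθ = 185×35×cos(30°) = 5607.5 J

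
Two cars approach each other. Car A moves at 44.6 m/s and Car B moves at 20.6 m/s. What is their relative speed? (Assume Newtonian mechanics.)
v_rel = v_A + v_B = 44.6 + 20.6 = 65.2 m/s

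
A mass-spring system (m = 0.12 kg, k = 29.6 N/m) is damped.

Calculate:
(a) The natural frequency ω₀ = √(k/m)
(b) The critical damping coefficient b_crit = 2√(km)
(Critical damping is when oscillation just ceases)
ω₀ = √(k/m) = √(29.6/0.12) = 15.71 rad/s
b_crit = 2√(km) = 2√(29.6×0.12) = 3.769 kg/s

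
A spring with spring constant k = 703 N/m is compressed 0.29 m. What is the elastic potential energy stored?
PE = ½kx² = ½×703×0.29² = 29.56 J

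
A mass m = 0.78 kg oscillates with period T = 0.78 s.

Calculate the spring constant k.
T = 2π√(m/k) → k = m(2π/T)² = 0.78×(2π/0.78)² = 50.61 N/m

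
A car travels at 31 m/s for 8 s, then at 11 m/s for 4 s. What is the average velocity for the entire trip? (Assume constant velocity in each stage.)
d₁ = v₁t₁ = 31 × 8 = 248 m
d₂ = v₂t₂ = 11 × 4 = 44 m
d_total = 292 m, t_total = 12 s
v_avg = d_total/t_total = 292/12 = 24.33 m/s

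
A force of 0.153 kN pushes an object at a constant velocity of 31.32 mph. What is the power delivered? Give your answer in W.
P = Fv = 153 N × 14 m/s = 2142 W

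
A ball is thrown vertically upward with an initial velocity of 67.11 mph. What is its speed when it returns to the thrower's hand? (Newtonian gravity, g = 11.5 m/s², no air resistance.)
By conservation of energy, the ball returns at the same speed = 67.11 mph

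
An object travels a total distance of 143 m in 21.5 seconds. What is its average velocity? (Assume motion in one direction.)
v_avg = Δd / Δt = 143 / 21.5 = 6.65 m/s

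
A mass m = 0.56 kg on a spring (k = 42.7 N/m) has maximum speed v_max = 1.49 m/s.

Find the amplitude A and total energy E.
½mv²_max = ½kA² → A = v_max√(m/k) = 1.49×√(0.56/42.7) = 0.1706 m = 17.06 cm
E = ½mv²_max = ½×0.56×1.49² = 0.6216 J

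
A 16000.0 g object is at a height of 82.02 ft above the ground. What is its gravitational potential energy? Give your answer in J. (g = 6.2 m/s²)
PE = mgh = 16 kg × 6.2 m/s² × 25 m = 2480 J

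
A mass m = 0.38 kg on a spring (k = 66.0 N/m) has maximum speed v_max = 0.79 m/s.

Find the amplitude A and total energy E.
½mv²_max = ½kA² → A = v_max√(m/k) = 0.79×√(0.38/66.0) = 0.05994 m = 5.994 cm
E = ½mv²_max = ½×0.38×0.79² = 0.1186 J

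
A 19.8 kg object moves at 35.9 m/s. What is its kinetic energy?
KE = ½mv² = ½×19.8×35.9² = 12759.22 J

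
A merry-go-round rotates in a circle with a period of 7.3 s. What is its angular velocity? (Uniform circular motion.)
ω = 2π/T = 2π/7.3 = 0.8607 rad/s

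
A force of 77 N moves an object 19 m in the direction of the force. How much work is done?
W = Fd = 77×19 = 1463.0 J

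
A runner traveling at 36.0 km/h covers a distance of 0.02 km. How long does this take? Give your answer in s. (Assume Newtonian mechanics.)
t = d/v (with unit conversion) = 2.0 s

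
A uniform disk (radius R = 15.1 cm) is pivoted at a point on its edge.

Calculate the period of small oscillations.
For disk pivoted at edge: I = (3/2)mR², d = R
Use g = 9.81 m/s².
I/m = (3/2)R² = 0.0342 m²; d = R = 0.151 m
T = 2π√((3/2)R²/(gR)) = 2π√(3R/(2g)) = 0.9547 s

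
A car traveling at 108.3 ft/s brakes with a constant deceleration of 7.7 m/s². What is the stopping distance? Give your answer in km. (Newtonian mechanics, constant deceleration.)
d = v₀² / (2a) (with unit conversion) = 0.07076 km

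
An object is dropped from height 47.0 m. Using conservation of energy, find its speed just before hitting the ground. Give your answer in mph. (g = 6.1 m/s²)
mgh = ½mv² → v = √(2gh) = √(2×6.1×47) = 23.95 m/s = 53.57 mph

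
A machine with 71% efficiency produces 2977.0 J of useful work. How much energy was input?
W_in = W_out/η = 2977.0/0.71 = 4193.0 J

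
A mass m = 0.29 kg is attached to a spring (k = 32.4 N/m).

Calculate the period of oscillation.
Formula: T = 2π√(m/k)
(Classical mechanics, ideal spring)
T = 2π√(m/k) = 2π√(0.29/32.4) = 0.5944 s; f = 1/T = 1.682 Hz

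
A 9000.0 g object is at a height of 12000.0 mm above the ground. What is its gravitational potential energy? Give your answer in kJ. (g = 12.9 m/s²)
PE = mgh = 9 kg × 12.9 m/s² × 12 m = 1393 J = 1.393 kJ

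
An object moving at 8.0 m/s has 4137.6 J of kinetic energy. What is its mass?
KE = ½mv² → m = 2KE/v² = 2×4137.6/8.0² = 129.3 kg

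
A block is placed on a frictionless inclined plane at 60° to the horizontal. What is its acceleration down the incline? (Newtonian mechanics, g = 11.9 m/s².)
a = g sin(θ) = 11.9 × sin(60°) = 11.9 × 0.866 = 10.31 m/s²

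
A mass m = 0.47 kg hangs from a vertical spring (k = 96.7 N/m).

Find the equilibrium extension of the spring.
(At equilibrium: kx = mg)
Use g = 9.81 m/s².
x_eq = mg/k = 0.47×9.81/96.7 = 0.04768 m = 4.768 cm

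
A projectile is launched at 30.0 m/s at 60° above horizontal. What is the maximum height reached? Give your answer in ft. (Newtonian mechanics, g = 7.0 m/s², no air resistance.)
H = v₀²sin²(θ)/(2g) (with unit conversion) = 158.2 ft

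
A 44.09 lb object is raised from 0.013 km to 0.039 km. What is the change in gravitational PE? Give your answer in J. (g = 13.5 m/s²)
ΔPE = mg(h₂ − h₁) = 20 kg × 13.5 m/s² × (39 − 13) m = 7020 J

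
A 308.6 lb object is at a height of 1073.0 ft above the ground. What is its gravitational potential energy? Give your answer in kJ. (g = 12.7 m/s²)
PE = mgh = 140 kg × 12.7 m/s² × 327.1 m = 5.814e+05 J = 581.4 kJ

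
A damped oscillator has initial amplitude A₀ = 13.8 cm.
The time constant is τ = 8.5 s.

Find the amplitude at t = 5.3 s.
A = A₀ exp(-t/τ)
A = A₀ exp(−t/τ) = 13.8×exp(−5.3/8.5) = 7.397 cm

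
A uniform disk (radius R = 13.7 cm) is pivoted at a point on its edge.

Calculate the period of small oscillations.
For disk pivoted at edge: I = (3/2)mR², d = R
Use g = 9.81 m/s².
I/m = (3/2)R² = 0.02815 m²; d = R = 0.137 m
T = 2π√((3/2)R²/(gR)) = 2π√(3R/(2g)) = 0.9094 s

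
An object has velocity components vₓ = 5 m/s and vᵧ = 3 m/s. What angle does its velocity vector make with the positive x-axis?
θ = arctan(vᵧ/vₓ) = arctan(3/5) = 30.96°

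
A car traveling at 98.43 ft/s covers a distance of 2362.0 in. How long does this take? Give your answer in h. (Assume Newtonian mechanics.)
t = d/v (with unit conversion) = 0.0005555 h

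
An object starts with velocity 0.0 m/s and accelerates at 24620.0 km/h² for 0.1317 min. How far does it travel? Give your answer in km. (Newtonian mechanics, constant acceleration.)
d = v₀t + ½at² (with unit conversion) = 0.05931 km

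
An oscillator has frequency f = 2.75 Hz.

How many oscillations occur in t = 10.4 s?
n = f×t = 2.75×10.4 = 28.6 oscillations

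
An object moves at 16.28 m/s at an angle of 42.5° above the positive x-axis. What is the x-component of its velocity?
vₓ = v cos(θ) = 16.28 × cos(42.5°) = 12.0 m/s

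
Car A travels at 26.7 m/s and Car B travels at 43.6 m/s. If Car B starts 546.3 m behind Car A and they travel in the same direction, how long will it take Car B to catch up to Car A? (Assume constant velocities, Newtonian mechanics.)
Relative speed: v_rel = 43.6 - 26.7 = 16.9 m/s
Time to catch: t = d₀/v_rel = 546.3/16.9 = 32.33 s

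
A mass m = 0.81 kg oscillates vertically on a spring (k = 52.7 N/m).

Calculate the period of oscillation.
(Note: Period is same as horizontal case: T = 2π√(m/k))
T = 2π√(m/k) = 2π√(0.81/52.7) = 0.779 s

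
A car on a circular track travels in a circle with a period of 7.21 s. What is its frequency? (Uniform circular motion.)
f = 1/T = 1/7.21 = 0.1387 Hz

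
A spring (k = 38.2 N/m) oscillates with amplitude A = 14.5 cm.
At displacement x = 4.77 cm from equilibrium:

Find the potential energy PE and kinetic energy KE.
E_total = ½kA² = ½×38.2×(0.145)² = 0.4016 J
PE = ½kx² = ½×38.2×(0.0477)² = 0.04346 J
KE = E_total − PE = 0.3581 J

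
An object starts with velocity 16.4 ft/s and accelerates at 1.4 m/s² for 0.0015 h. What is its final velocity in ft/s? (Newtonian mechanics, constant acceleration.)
v = v₀ + at (with unit conversion) = 41.2 ft/s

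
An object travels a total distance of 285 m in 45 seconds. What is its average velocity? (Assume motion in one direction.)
v_avg = Δd / Δt = 285 / 45 = 6.33 m/s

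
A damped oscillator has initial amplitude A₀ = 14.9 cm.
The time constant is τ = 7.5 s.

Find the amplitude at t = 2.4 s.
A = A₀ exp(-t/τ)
A = A₀ exp(−t/τ) = 14.9×exp(−2.4/7.5) = 10.82 cm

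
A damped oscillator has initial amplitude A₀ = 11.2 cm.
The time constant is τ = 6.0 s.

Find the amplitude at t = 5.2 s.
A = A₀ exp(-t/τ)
A = A₀ exp(−t/τ) = 11.2×exp(−5.2/6.0) = 4.708 cm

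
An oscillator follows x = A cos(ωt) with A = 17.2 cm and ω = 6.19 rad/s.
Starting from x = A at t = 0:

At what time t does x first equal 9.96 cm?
cos(ωt) = x/A = 9.96/17.2 = 0.5791
ωt = arccos(0.5791) = 0.9532 rad
t = 0.9532/6.19 = 0.154 s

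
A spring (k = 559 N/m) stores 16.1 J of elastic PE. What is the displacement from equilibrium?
PE = ½kx² → x = √(2PE/k) = √(2×16.1/559) = 0.24 m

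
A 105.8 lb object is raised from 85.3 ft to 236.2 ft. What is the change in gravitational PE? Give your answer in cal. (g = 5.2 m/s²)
ΔPE = mg(h₂ − h₁) = 47.99 kg × 5.2 m/s² × (71.99 − 26) m = 1.148e+04 J = 2743.0 cal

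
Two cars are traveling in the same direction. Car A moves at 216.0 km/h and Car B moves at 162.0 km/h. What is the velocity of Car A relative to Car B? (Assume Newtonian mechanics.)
v_rel = v_A - v_B = 216.0 - 162.0 = 54.0 km/h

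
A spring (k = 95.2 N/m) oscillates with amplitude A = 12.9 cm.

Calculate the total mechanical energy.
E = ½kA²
E = ½kA² = ½×95.2×(0.129)² = 0.7921 J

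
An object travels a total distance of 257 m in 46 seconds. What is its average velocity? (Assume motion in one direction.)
v_avg = Δd / Δt = 257 / 46 = 5.59 m/s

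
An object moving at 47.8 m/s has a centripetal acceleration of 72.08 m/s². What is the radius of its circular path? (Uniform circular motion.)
r = v²/a_c = 47.8²/72.08 = 31.7 m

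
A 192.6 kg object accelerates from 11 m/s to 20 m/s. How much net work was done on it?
W_net = ΔKE = ½m(v₂² − v₁²) = ½×192.6×(20² − 11²) = 26867.7 J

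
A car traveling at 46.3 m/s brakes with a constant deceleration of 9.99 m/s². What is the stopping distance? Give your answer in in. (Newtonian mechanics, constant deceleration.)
d = v₀² / (2a) (with unit conversion) = 4224.0 in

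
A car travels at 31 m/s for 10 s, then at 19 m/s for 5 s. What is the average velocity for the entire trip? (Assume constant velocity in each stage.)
d₁ = v₁t₁ = 31 × 10 = 310 m
d₂ = v₂t₂ = 19 × 5 = 95 m
d_total = 405 m, t_total = 15 s
v_avg = d_total/t_total = 405/15 = 27.0 m/s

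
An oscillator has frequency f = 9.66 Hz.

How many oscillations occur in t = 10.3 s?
n = f×t = 9.66×10.3 = 99.5 oscillations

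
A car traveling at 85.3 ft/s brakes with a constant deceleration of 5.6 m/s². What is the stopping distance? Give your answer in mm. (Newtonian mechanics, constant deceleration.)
d = v₀² / (2a) (with unit conversion) = 60350.0 mm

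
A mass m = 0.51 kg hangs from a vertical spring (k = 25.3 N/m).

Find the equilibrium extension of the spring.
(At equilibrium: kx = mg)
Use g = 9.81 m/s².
x_eq = mg/k = 0.51×9.81/25.3 = 0.1978 m = 19.78 cm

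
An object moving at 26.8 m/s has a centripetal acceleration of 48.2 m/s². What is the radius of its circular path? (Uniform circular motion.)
r = v²/a_c = 26.8²/48.2 = 14.9 m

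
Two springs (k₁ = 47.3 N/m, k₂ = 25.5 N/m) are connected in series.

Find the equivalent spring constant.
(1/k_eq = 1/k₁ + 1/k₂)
1/k_eq = 1/47.3 + 1/25.5 = 0.060357; k_eq = 16.57 N/m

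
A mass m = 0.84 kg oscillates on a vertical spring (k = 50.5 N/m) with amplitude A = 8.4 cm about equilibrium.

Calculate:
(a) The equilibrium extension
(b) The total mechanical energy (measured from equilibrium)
x_eq = mg/k = 0.84×9.81/50.5 = 0.1632 m = 16.32 cm
E = ½kA² = ½×50.5×(0.084)² = 0.1782 J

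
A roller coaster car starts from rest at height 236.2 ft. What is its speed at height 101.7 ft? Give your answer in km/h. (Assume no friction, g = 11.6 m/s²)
mgh₁ = ½mv₂² + mgh₂ → v₂ = √(2g(h₁−h₂)) = √(2×11.6×(71.99−31)) = 30.84 m/s = 111.0 km/h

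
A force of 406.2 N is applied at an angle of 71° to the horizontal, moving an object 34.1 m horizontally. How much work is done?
W = Fd cosθ = 406.2×34.1×cos(71°) = 4509.6 J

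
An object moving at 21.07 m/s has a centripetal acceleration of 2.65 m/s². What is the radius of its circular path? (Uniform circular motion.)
r = v²/a_c = 21.07²/2.65 = 167.53 m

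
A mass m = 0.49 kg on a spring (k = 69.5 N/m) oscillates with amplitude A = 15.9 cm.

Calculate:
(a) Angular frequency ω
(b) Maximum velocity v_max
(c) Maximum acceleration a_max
ω = √(k/m) = √(69.5/0.49) = 11.91 rad/s
v_max = ωA = 11.91×0.159 = 1.894 m/s
a_max = ω²A = 11.91²×0.159 = 22.55 m/s²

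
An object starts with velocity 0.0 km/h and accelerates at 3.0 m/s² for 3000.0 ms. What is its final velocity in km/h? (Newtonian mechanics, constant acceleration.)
v = v₀ + at (with unit conversion) = 32.4 km/h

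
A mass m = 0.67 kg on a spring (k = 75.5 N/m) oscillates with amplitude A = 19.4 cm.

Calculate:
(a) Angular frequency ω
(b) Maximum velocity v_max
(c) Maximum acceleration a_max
ω = √(k/m) = √(75.5/0.67) = 10.62 rad/s
v_max = ωA = 10.62×0.194 = 2.059 m/s
a_max = ω²A = 10.62²×0.194 = 21.86 m/s²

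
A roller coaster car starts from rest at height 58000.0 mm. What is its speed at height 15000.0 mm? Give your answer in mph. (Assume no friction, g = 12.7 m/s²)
mgh₁ = ½mv₂² + mgh₂ → v₂ = √(2g(h₁−h₂)) = √(2×12.7×(58−15)) = 33.05 m/s = 73.93 mph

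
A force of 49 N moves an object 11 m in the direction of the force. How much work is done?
W = Fd = 49×11 = 539.0 J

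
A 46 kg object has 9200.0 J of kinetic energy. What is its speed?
KE = ½mv² → v = √(2KE/m) = √(2×9200.0/46) = 20.0 m/s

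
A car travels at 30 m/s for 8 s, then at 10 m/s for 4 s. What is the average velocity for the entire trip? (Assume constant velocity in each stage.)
d₁ = v₁t₁ = 30 × 8 = 240 m
d₂ = v₂t₂ = 10 × 4 = 40 m
d_total = 280 m, t_total = 12 s
v_avg = d_total/t_total = 280/12 = 23.33 m/s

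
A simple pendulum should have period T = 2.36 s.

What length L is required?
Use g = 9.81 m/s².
T = 2π√(L/g) → L = g(T/2π)² = 9.81×(2.36/2π)² = 1.384 m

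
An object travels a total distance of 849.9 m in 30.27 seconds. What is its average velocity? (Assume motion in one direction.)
v_avg = Δd / Δt = 849.9 / 30.27 = 28.08 m/s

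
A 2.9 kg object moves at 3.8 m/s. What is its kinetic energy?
KE = ½mv² = ½×2.9×3.8² = 20.938 J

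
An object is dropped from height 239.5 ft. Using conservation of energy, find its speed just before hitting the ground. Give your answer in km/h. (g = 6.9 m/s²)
mgh = ½mv² → v = √(2gh) = √(2×6.9×73) = 31.74 m/s = 114.3 km/h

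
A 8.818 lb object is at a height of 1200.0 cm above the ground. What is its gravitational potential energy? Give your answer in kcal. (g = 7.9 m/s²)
PE = mgh = 4 kg × 7.9 m/s² × 12 m = 379.2 J = 0.09063 kcal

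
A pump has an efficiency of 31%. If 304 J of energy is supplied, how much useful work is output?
W_out = η × W_in = 0.31 × 304 = 94.24 J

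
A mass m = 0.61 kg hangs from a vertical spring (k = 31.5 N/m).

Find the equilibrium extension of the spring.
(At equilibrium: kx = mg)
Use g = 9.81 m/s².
x_eq = mg/k = 0.61×9.81/31.5 = 0.19 m = 19 cm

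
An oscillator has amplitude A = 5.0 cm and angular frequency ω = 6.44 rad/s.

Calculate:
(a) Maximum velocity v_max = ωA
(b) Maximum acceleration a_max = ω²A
v_max = ωA = 6.44×0.05 = 0.322 m/s
a_max = ω²A = 6.44²×0.05 = 2.074 m/s²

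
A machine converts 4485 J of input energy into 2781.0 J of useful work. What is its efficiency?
η = W_out/W_in = 2781.0/4485 = 0.6201 = 62.01%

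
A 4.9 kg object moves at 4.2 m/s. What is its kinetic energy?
KE = ½mv² = ½×4.9×4.2² = 43.218 J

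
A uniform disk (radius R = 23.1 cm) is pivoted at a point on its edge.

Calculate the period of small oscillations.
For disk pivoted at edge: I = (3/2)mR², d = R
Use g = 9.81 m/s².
I/m = (3/2)R² = 0.08004 m²; d = R = 0.231 m
T = 2π√((3/2)R²/(gR)) = 2π√(3R/(2g)) = 1.181 s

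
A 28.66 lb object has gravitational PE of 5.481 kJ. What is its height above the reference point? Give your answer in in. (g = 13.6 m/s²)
PE = mgh → h = PE/(mg) = 5481 J / (13 kg × 13.6 m/s²) = 31 m = 1221.0 in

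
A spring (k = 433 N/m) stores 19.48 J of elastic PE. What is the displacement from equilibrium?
PE = ½kx² → x = √(2PE/k) = √(2×19.48/433) = 0.3 m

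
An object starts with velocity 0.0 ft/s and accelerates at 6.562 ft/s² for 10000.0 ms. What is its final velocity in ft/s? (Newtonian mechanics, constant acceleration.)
v = v₀ + at (with unit conversion) = 65.62 ft/s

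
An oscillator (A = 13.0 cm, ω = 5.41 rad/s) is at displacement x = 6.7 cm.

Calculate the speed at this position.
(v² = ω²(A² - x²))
v = ω√(A² − x²) = 5.41×√(0.13² − 0.067²) = 0.6027 m/s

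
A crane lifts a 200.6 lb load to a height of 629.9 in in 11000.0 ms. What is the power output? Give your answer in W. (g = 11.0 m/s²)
W = mgh = 90.99×11.0×16 = 1.601e+04 J
P = W/t = 1.601e+04/11 = 1456 W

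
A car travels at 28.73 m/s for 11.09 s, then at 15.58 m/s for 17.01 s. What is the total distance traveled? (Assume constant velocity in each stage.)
d₁ = v₁t₁ = 28.73 × 11.09 = 318.616 m
d₂ = v₂t₂ = 15.58 × 17.01 = 265.016 m
d_total = 318.616 + 265.016 = 583.63 m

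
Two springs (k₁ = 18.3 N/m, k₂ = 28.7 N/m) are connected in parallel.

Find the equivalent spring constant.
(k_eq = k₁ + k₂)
k_eq = k₁ + k₂ = 18.3 + 28.7 = 47 N/m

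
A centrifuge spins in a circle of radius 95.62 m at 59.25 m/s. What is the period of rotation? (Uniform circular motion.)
T = 2πr/v = 2π×95.62/59.25 = 10.14 s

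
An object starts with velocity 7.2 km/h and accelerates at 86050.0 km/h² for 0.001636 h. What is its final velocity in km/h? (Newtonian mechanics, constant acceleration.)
v = v₀ + at (with unit conversion) = 148.0 km/h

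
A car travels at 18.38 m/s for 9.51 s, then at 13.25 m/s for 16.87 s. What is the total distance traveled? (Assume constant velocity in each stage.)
d₁ = v₁t₁ = 18.38 × 9.51 = 174.794 m
d₂ = v₂t₂ = 13.25 × 16.87 = 223.528 m
d_total = 174.794 + 223.528 = 398.32 m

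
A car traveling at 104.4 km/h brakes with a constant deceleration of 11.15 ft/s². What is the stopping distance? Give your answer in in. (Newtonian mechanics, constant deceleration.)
d = v₀² / (2a) (with unit conversion) = 4871.0 in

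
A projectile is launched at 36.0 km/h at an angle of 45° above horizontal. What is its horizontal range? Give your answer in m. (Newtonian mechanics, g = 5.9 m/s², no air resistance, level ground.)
R = v₀² sin(2θ) / g (with unit conversion) = 16.95 m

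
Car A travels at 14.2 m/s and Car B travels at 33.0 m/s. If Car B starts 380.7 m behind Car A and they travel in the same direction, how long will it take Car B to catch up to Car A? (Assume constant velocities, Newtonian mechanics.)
Relative speed: v_rel = 33.0 - 14.2 = 18.8 m/s
Time to catch: t = d₀/v_rel = 380.7/18.8 = 20.25 s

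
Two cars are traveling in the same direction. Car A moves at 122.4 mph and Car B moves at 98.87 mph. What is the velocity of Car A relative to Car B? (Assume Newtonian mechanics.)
v_rel = v_A - v_B = 122.4 - 98.87 = 23.53 mph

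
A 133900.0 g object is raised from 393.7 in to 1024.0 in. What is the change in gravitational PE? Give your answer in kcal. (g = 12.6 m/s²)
ΔPE = mg(h₂ − h₁) = 133.9 kg × 12.6 m/s² × (26.01 − 10) m = 2.701e+04 J = 6.456 kcal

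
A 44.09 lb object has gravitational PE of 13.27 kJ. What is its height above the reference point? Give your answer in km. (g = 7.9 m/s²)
PE = mgh → h = PE/(mg) = 1.327e+04 J / (20 kg × 7.9 m/s²) = 83.99 m = 0.08399 km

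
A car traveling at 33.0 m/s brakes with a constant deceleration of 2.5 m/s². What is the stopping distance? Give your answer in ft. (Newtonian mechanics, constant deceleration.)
d = v₀² / (2a) (with unit conversion) = 714.6 ft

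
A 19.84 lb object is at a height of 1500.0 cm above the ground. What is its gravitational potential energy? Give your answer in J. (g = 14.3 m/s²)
PE = mgh = 8.999 kg × 14.3 m/s² × 15 m = 1930 J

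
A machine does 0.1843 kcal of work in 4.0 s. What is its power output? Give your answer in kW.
P = W/t = 771.1 J / 4 s = 192.8 W = 0.1928 kW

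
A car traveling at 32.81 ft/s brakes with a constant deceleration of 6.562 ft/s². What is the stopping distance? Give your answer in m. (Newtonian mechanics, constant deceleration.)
d = v₀² / (2a) (with unit conversion) = 25.0 m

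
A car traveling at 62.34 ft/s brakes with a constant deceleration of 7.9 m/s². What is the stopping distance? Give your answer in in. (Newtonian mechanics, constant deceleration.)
d = v₀² / (2a) (with unit conversion) = 899.6 in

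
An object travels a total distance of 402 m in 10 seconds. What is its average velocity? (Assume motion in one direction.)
v_avg = Δd / Δt = 402 / 10 = 40.2 m/s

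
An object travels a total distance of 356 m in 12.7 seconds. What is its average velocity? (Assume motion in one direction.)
v_avg = Δd / Δt = 356 / 12.7 = 28.03 m/s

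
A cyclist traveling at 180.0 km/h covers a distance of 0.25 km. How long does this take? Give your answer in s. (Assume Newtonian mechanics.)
t = d/v (with unit conversion) = 5.0 s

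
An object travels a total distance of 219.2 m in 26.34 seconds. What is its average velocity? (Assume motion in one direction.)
v_avg = Δd / Δt = 219.2 / 26.34 = 8.32 m/s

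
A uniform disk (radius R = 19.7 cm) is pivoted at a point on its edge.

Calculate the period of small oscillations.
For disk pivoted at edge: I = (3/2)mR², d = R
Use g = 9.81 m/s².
I/m = (3/2)R² = 0.05821 m²; d = R = 0.197 m
T = 2π√((3/2)R²/(gR)) = 2π√(3R/(2g)) = 1.09 s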